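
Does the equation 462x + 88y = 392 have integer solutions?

gcd(462, 88) = 22.
22 does not divide 392 (remainder 18), so no integer solutions.

no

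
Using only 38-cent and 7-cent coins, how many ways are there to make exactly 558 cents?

Need nonnegative integers with 38j + 7k = 558.
gcd(38, 7) = 1, and 38·(-2) + 7·(11) = 1.
So (j₀, k₀) = (-1116, 6138); general j = -1116 + 7t, k = 6138 - 38t.
j ≥ 0 ⇒ t ≥ 160; k ≥ 0 ⇒ t ≤ 161. That's 2 values of t.

2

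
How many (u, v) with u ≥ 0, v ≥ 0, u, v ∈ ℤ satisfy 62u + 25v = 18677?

gcd(62, 25):
  62 = 2*25 + 12
  25 = 2*12 + 1
  12 = 12*1
so gcd(62, 25) = 1.
Back-substitute for Bézout coefficients:
  1 = 25 - 2*12
  ... = 62*(-2) + 25*(5)
Scale by 18677: one solution is (-37354, 93385). Reduce u mod 25: (21, 695).
General: u = 21 + 25t, v = 695 - 62t.
u ≥ 0 ⇒ t ≥ 0; v ≥ 0 ⇒ t ≤ 11. So t ∈ [0, 11]: 12 solutions.

12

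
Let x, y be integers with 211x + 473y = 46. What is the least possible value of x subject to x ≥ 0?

397

gcd(473, 211) = 1.
1 divides 46, so solutions exist.
By Bézout, 211×(204) + 473×(-91) = 1.
Scale by 46/1 = 46: (x₀, y₀) = (9384, -4186).
General solution: x = 9384 + 473t, y = -4186 - 211t for integer t.
x ≥ 0: smallest is 9384 mod 473 = 397 (at t = -19), with y = -177.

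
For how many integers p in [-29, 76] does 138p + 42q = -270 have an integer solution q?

15

gcd(138, 42):
  138 = 3*42 + 12
  42 = 3*12 + 6
  12 = 2*6
so gcd(138, 42) = 6.
Back-substitute for Bézout coefficients:
  6 = 42 - 3*12
  ... = 138*(-3) + 42*(10)
Scale by -45: particular solution (135, -450); reduce p mod 7: (2, -13).
General solution: p = 2 + 7t, q = -13 - 23t for integer t.
-29 ≤ 2 + 7t ≤ 76 gives t ∈ [-4, 10], which is 15 values.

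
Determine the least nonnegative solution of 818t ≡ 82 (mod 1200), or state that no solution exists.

gcd(1200, 818) = 2  (1200 = 1·818 + 382, 818 = 2·382 + 54, 382 = 7·54 + 4, 54 = 13·4 + 2, 4 = 2·2).
2 divides 82, so solutions exist.
Back-substituting, 818·(289) + 1200·(-197) = 2.
So 818·(289) ≡ 2 (mod 1200); multiply by 41: t ≡ 11849 (mod 600).
Smallest nonnegative: t = 11849 mod 600 = 449.

449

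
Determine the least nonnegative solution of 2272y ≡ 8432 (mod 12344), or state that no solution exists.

1036

gcd(12344, 2272) = 8  (12344 = 5*2272 + 984, 2272 = 2*984 + 304, 984 = 3*304 + 72, 304 = 4*72 + 16, 72 = 4*16 + 8, 16 = 2*8).
8 divides 8432, so solutions exist.
Back-substituting, 2272*(-690) + 12344*(127) = 8.
So 2272*(-690) ≡ 8 (mod 12344); multiply by 1054: y ≡ -727260 (mod 1543).
Smallest nonnegative: y = -727260 mod 1543 = 1036.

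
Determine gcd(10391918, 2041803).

gcd(10391918, 2041803):
  10391918 = 5·2041803 + 182903
  2041803 = 11·182903 + 29870
  182903 = 6·29870 + 3683
  29870 = 8·3683 + 406
  3683 = 9·406 + 29
  406 = 14·29
so gcd(10391918, 2041803) = 29.

29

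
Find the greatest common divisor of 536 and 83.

gcd(536, 83) = 1  (536 = 6·83 + 38, 83 = 2·38 + 7, 38 = 5·7 + 3, 7 = 2·3 + 1, 3 = 3·1).

1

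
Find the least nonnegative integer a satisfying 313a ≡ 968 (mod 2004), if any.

272

gcd(2004, 313) = 1.
1 divides 968, so solutions exist.
By Bézout, 313×(493) + 2004×(-77) = 1.
So 313×(493) ≡ 1 (mod 2004); multiply by 968: a ≡ 477224 (mod 2004).
Smallest nonnegative: a = 477224 mod 2004 = 272.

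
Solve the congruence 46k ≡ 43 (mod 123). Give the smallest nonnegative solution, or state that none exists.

25

gcd(123, 46):
  123 = 2·46 + 31
  46 = 1·31 + 15
  31 = 2·15 + 1
  15 = 15·1
so gcd(123, 46) = 1.
1 divides 43, so solutions exist.
Back-substitute for Bézout coefficients:
  1 = 31 - 2·15
  ... = 46·(-8) + 123·(3)
So 46·(-8) ≡ 1 (mod 123); multiply by 43: k ≡ -344 (mod 123).
Smallest nonnegative: k = -344 mod 123 = 25.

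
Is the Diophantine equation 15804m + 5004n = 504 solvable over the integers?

gcd(15804, 5004):
  15804 = 3*5004 + 792
  5004 = 6*792 + 252
  792 = 3*252 + 36
  252 = 7*36
so gcd(15804, 5004) = 36.
36 divides 504, so integer solutions exist.

yes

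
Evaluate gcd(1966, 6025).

1

gcd(6025, 1966):
  6025 = 3*1966 + 127
  1966 = 15*127 + 61
  127 = 2*61 + 5
  61 = 12*5 + 1
  5 = 5*1
so gcd(6025, 1966) = 1.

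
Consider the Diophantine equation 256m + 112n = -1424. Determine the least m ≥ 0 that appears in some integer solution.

gcd(256, 112) = 16  (256 = 2×112 + 32, 112 = 3×32 + 16, 32 = 2×16).
16 divides -1424, so solutions exist.
Back-substituting, 256×(-3) + 112×(7) = 16.
Scale by -1424/16 = -89: (m₀, n₀) = (267, -623).
General solution: m = 267 + 7t, n = -623 - 16t for integer t.
m ≥ 0: smallest is 267 mod 7 = 1 (at t = -38), with n = -15.

1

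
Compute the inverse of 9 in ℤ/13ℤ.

3

gcd(13, 9) = 1.
By Bézout, 9*(3) + 13*(-2) = 1.
So 9*3 ≡ 1 (mod 13), and 3 mod 13 = 3.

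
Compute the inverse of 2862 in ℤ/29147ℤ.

gcd(29147, 2862):
  29147 = 10·2862 + 527
  2862 = 5·527 + 227
  527 = 2·227 + 73
  227 = 3·73 + 8
  73 = 9·8 + 1
  8 = 8·1
so gcd(29147, 2862) = 1.
Back-substitute for Bézout coefficients:
  1 = 73 - 9·8
  ... = 2862·(-3595) + 29147·(353)
So 2862·-3595 ≡ 1 (mod 29147), and -3595 mod 29147 = 25552.

25552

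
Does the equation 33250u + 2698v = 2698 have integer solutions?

gcd(33250, 2698) = 38  (33250 = 12·2698 + 874, 2698 = 3·874 + 76, 874 = 11·76 + 38, 76 = 2·38).
38 divides 2698, so integer solutions exist.

yes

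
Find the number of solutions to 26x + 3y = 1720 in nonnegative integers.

22

gcd(26, 3) = 1.
By Bézout, 26*(-1) + 3*(9) = 1.
One solution: (2, 556).
General: x = 2 + 3t, y = 556 - 26t.
x ≥ 0 ⇒ t ≥ 0; y ≥ 0 ⇒ t ≤ 21. So t ∈ [0, 21]: 22 solutions.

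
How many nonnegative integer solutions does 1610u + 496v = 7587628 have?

19

gcd(1610, 496) = 2.
By Bézout, 1610×(61) + 496×(-198) = 2.
One solution: (214, 14603).
General: u = 214 + 248t, v = 14603 - 805t.
u ≥ 0 ⇒ t ≥ 0; v ≥ 0 ⇒ t ≤ 18. So t ∈ [0, 18]: 19 solutions.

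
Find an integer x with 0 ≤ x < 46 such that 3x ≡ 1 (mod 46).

gcd(46, 3) = 1  (46 = 15×3 + 1, 3 = 3×1).
Back-substituting, 3×(-15) + 46×(1) = 1.
So 3×-15 ≡ 1 (mod 46), and -15 mod 46 = 31.

31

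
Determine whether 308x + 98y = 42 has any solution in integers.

yes

gcd(308, 98) = 14  (308 = 3·98 + 14, 98 = 7·14).
14 divides 42, so integer solutions exist.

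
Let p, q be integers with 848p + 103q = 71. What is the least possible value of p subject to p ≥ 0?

gcd(848, 103) = 1  (848 = 8×103 + 24, 103 = 4×24 + 7, 24 = 3×7 + 3, 7 = 2×3 + 1, 3 = 3×1).
1 divides 71, so solutions exist.
Back-substituting, 848×(-30) + 103×(247) = 1.
Scale by 71/1 = 71: (p₀, q₀) = (-2130, 17537).
General solution: p = -2130 + 103t, q = 17537 - 848t for integer t.
p ≥ 0: smallest is -2130 mod 103 = 33 (at t = 21), with q = -271.

33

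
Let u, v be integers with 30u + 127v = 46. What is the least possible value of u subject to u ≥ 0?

gcd(127, 30) = 1.
1 divides 46, so solutions exist.
By Bézout, 30×(-55) + 127×(13) = 1.
Scale by 46/1 = 46: (u₀, v₀) = (-2530, 598).
General solution: u = -2530 + 127t, v = 598 - 30t for integer t.
u ≥ 0: smallest is -2530 mod 127 = 10 (at t = 20), with v = -2.

10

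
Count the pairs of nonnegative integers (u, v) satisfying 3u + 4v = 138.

gcd(4, 3) = 1  (4 = 1·3 + 1, 3 = 3·1).
Back-substituting, 3·(-1) + 4·(1) = 1.
Scale by 138: one solution is (-138, 138). Reduce u mod 4: (2, 33).
General: u = 2 + 4t, v = 33 - 3t.
u ≥ 0 ⇒ t ≥ 0; v ≥ 0 ⇒ t ≤ 11. So t ∈ [0, 11]: 12 solutions.

12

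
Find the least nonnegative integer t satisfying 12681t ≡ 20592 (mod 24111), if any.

gcd(24111, 12681):
  24111 = 1·12681 + 11430
  12681 = 1·11430 + 1251
  11430 = 9·1251 + 171
  1251 = 7·171 + 54
  171 = 3·54 + 9
  54 = 6·9
so gcd(24111, 12681) = 9.
9 divides 20592, so solutions exist.
Back-substitute for Bézout coefficients:
  9 = 171 - 3·54
  ... = 12681·(-424) + 24111·(223)
So 12681·(-424) ≡ 9 (mod 24111); multiply by 2288: t ≡ -970112 (mod 2679).
Smallest nonnegative: t = -970112 mod 2679 = 2365.

2365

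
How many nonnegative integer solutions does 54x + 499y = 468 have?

gcd(499, 54) = 1.
By Bézout, 54·(-231) + 499·(25) = 1.
One solution: (175, -18).
General: x = 175 + 499t, y = -18 - 54t.
x ≥ 0 ⇒ t ≥ 0; y ≥ 0 ⇒ t ≤ -1. So t ∈ [0, -1]: 0 solutions.

0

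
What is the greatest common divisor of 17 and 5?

gcd(17, 5):
  17 = 3·5 + 2
  5 = 2·2 + 1
  2 = 2·1
so gcd(17, 5) = 1.

1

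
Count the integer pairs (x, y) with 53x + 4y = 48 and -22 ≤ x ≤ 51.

gcd(53, 4) = 1  (53 = 13×4 + 1, 4 = 4×1).
Back-substituting, 53×(1) + 4×(-13) = 1.
Scale by 48: particular solution (48, -624); reduce x mod 4: (0, 12).
General solution: x = 0 + 4t, y = 12 - 53t for integer t.
-22 ≤ 0 + 4t ≤ 51 gives t ∈ [-5, 12], which is 18 values.

18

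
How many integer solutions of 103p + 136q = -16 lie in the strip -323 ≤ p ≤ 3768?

gcd(136, 103) = 1.
By Bézout, 103×(-33) + 136×(25) = 1.
Particular solution: (120, -91).
General solution: p = 120 + 136t, q = -91 - 103t for integer t.
-323 ≤ 120 + 136t ≤ 3768 gives t ∈ [-3, 26], which is 30 values.

30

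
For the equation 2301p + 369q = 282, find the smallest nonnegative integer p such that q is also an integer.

122

gcd(2301, 369):
  2301 = 6·369 + 87
  369 = 4·87 + 21
  87 = 4·21 + 3
  21 = 7·3
so gcd(2301, 369) = 3.
3 divides 282, so solutions exist.
Back-substitute for Bézout coefficients:
  3 = 87 - 4·21
  ... = 2301·(17) + 369·(-106)
Scale by 282/3 = 94: (p₀, q₀) = (1598, -9964).
General solution: p = 1598 + 123t, q = -9964 - 767t for integer t.
p ≥ 0: smallest is 1598 mod 123 = 122 (at t = -12), with q = -760.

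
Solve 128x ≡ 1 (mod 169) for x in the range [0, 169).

gcd(169, 128):
  169 = 1·128 + 41
  128 = 3·41 + 5
  41 = 8·5 + 1
  5 = 5·1
so gcd(169, 128) = 1.
Back-substitute for Bézout coefficients:
  1 = 41 - 8·5
  ... = 128·(-33) + 169·(25)
So 128·-33 ≡ 1 (mod 169), and -33 mod 169 = 136.

136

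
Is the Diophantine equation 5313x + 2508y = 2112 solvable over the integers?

yes

gcd(5313, 2508):
  5313 = 2·2508 + 297
  2508 = 8·297 + 132
  297 = 2·132 + 33
  132 = 4·33
so gcd(5313, 2508) = 33.
33 divides 2112, so integer solutions exist.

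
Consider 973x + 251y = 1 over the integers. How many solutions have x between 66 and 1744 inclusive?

gcd(973, 251) = 1.
By Bézout, 973×(-81) + 251×(314) = 1.
Particular solution: (170, -659).
General solution: x = 170 + 251t, y = -659 - 973t for integer t.
66 ≤ 170 + 251t ≤ 1744 gives t ∈ [0, 6], which is 7 values.

7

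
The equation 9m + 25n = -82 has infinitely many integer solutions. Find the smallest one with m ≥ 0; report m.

2

gcd(25, 9) = 1.
1 divides -82, so solutions exist.
By Bézout, 9*(-11) + 25*(4) = 1.
Scale by -82/1 = -82: (m₀, n₀) = (902, -328).
General solution: m = 902 + 25t, n = -328 - 9t for integer t.
m ≥ 0: smallest is 902 mod 25 = 2 (at t = -36), with n = -4.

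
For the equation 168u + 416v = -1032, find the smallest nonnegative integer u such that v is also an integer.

31

gcd(416, 168):
  416 = 2·168 + 80
  168 = 2·80 + 8
  80 = 10·8
so gcd(416, 168) = 8.
8 divides -1032, so solutions exist.
Back-substitute for Bézout coefficients:
  8 = 168 - 2·80
  ... = 168·(5) + 416·(-2)
Scale by -1032/8 = -129: (u₀, v₀) = (-645, 258).
General solution: u = -645 + 52t, v = 258 - 21t for integer t.
u ≥ 0: smallest is -645 mod 52 = 31 (at t = 13), with v = -15.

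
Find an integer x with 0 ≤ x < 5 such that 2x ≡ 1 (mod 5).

3

gcd(5, 2):
  5 = 2×2 + 1
  2 = 2×1
so gcd(5, 2) = 1.
Back-substitute for Bézout coefficients:
  1 = 5 - 2×2
  ... = 2×(-2) + 5×(1)
So 2×-2 ≡ 1 (mod 5), and -2 mod 5 = 3.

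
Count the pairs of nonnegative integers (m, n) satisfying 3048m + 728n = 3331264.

gcd(3048, 728):
  3048 = 4·728 + 136
  728 = 5·136 + 48
  136 = 2·48 + 40
  48 = 1·40 + 8
  40 = 5·8
so gcd(3048, 728) = 8.
Back-substitute for Bézout coefficients:
  8 = 48 - 1·40
  ... = 3048·(-16) + 728·(67)
Scale by 416408: one solution is (-6662528, 27899336). Reduce m mod 91: (37, 4421).
General: m = 37 + 91t, n = 4421 - 381t.
m ≥ 0 ⇒ t ≥ 0; n ≥ 0 ⇒ t ≤ 11. So t ∈ [0, 11]: 12 solutions.

12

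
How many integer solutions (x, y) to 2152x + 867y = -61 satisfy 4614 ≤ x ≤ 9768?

gcd(2152, 867) = 1  (2152 = 2*867 + 418, 867 = 2*418 + 31, 418 = 13*31 + 15, 31 = 2*15 + 1, 15 = 15*1).
Back-substituting, 2152*(-56) + 867*(139) = 1.
Scale by -61: particular solution (3416, -8479); reduce x mod 867: (815, -2023).
General solution: x = 815 + 867t, y = -2023 - 2152t for integer t.
4614 ≤ 815 + 867t ≤ 9768 gives t ∈ [5, 10], which is 6 values.

6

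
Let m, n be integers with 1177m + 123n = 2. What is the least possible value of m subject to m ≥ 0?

gcd(1177, 123) = 1.
1 divides 2, so solutions exist.
By Bézout, 1177*(58) + 123*(-555) = 1.
Scale by 2/1 = 2: (m₀, n₀) = (116, -1110).
General solution: m = 116 + 123t, n = -1110 - 1177t for integer t.
m ≥ 0: smallest is 116 mod 123 = 116 (at t = 0), with n = -1110.

116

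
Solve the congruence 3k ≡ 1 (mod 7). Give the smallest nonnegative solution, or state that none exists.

gcd(7, 3) = 1.
1 divides 1, so solutions exist.
By Bézout, 3×(-2) + 7×(1) = 1.
So 3×(-2) ≡ 1 (mod 7); multiply by 1: k ≡ -2 (mod 7).
Smallest nonnegative: k = -2 mod 7 = 5.

5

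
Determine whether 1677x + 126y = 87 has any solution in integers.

yes

gcd(1677, 126):
  1677 = 13×126 + 39
  126 = 3×39 + 9
  39 = 4×9 + 3
  9 = 3×3
so gcd(1677, 126) = 3.
3 divides 87, so integer solutions exist.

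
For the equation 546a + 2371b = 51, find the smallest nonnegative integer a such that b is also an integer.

430

gcd(2371, 546) = 1  (2371 = 4*546 + 187, 546 = 2*187 + 172, 187 = 1*172 + 15, 172 = 11*15 + 7, 15 = 2*7 + 1, 7 = 7*1).
1 divides 51, so solutions exist.
Back-substituting, 546*(-317) + 2371*(73) = 1.
Scale by 51/1 = 51: (a₀, b₀) = (-16167, 3723).
General solution: a = -16167 + 2371t, b = 3723 - 546t for integer t.
a ≥ 0: smallest is -16167 mod 2371 = 430 (at t = 7), with b = -99.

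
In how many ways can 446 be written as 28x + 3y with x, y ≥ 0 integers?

5

gcd(28, 3) = 1.
By Bézout, 28*(1) + 3*(-9) = 1.
One solution: (2, 130).
General: x = 2 + 3t, y = 130 - 28t.
x ≥ 0 ⇒ t ≥ 0; y ≥ 0 ⇒ t ≤ 4. So t ∈ [0, 4]: 5 solutions.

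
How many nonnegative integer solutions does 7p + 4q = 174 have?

gcd(7, 4):
  7 = 1·4 + 3
  4 = 1·3 + 1
  3 = 3·1
so gcd(7, 4) = 1.
Back-substitute for Bézout coefficients:
  1 = 4 - 1·3
  ... = 7·(-1) + 4·(2)
Scale by 174: one solution is (-174, 348). Reduce p mod 4: (2, 40).
General: p = 2 + 4t, q = 40 - 7t.
p ≥ 0 ⇒ t ≥ 0; q ≥ 0 ⇒ t ≤ 5. So t ∈ [0, 5]: 6 solutions.

6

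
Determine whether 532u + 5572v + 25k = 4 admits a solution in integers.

gcd(5572, 532):
  5572 = 10·532 + 252
  532 = 2·252 + 28
  252 = 9·28
so gcd(5572, 532) = 28.
gcd(28, 25) = 1.
1 divides 4, so integer solutions exist.

yes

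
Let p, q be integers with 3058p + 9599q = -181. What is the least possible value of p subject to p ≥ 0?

gcd(9599, 3058):
  9599 = 3*3058 + 425
  3058 = 7*425 + 83
  425 = 5*83 + 10
  83 = 8*10 + 3
  10 = 3*3 + 1
  3 = 3*1
so gcd(9599, 3058) = 1.
1 divides -181, so solutions exist.
Back-substitute for Bézout coefficients:
  1 = 10 - 3*3
  ... = 3058*(-2891) + 9599*(921)
Scale by -181/1 = -181: (p₀, q₀) = (523271, -166701).
General solution: p = 523271 + 9599t, q = -166701 - 3058t for integer t.
p ≥ 0: smallest is 523271 mod 9599 = 4925 (at t = -54), with q = -1569.

4925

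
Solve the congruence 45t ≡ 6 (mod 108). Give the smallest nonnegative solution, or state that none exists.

no solution

gcd(108, 45):
  108 = 2×45 + 18
  45 = 2×18 + 9
  18 = 2×9
so gcd(108, 45) = 9.
9 does not divide 6, so the congruence has no solution.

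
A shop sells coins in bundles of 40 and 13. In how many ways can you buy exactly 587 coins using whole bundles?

1

Need nonnegative integers with 40j + 13k = 587.
gcd(40, 13) = 1, and 40·(1) + 13·(-3) = 1.
So (j₀, k₀) = (587, -1761); general j = 587 + 13t, k = -1761 - 40t.
j ≥ 0 ⇒ t ≥ -45; k ≥ 0 ⇒ t ≤ -45. That's 1 value of t.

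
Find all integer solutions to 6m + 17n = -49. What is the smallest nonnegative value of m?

6

gcd(17, 6):
  17 = 2*6 + 5
  6 = 1*5 + 1
  5 = 5*1
so gcd(17, 6) = 1.
1 divides -49, so solutions exist.
Back-substitute for Bézout coefficients:
  1 = 6 - 1*5
  ... = 6*(3) + 17*(-1)
Scale by -49/1 = -49: (m₀, n₀) = (-147, 49).
General solution: m = -147 + 17t, n = 49 - 6t for integer t.
m ≥ 0: smallest is -147 mod 17 = 6 (at t = 9), with n = -5.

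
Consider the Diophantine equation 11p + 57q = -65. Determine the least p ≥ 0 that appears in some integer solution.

gcd(57, 11) = 1  (57 = 5*11 + 2, 11 = 5*2 + 1, 2 = 2*1).
1 divides -65, so solutions exist.
Back-substituting, 11*(26) + 57*(-5) = 1.
Scale by -65/1 = -65: (p₀, q₀) = (-1690, 325).
General solution: p = -1690 + 57t, q = 325 - 11t for integer t.
p ≥ 0: smallest is -1690 mod 57 = 20 (at t = 30), with q = -5.

20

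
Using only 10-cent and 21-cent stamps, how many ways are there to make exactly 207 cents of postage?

Need nonnegative integers with 10j + 21k = 207.
gcd(10, 21) = 1, and 10·(-2) + 21·(1) = 1.
So (j₀, k₀) = (-414, 207); general j = -414 + 21t, k = 207 - 10t.
j ≥ 0 ⇒ t ≥ 20; k ≥ 0 ⇒ t ≤ 20. That's 1 value of t.

1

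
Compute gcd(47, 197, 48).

1

gcd(197, 47) = 1.
gcd(1, 48) = 1.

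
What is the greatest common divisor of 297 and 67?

1

gcd(297, 67):
  297 = 4*67 + 29
  67 = 2*29 + 9
  29 = 3*9 + 2
  9 = 4*2 + 1
  2 = 2*1
so gcd(297, 67) = 1.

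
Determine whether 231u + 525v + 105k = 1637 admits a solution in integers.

no

gcd(525, 231) = 21  (525 = 2·231 + 63, 231 = 3·63 + 42, 63 = 1·42 + 21, 42 = 2·21).
gcd(21, 105) = 21.
21 does not divide 1637 (remainder 20), so no integer solutions.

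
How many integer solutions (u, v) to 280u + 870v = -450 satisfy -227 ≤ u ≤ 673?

11

gcd(870, 280) = 10.
By Bézout, 280×(28) + 870×(-9) = 10.
Particular solution: (45, -15).
General solution: u = 45 + 87t, v = -15 - 28t for integer t.
-227 ≤ 45 + 87t ≤ 673 gives t ∈ [-3, 7], which is 11 values.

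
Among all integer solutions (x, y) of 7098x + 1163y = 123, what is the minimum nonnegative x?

379

gcd(7098, 1163) = 1.
1 divides 123, so solutions exist.
By Bézout, 7098*(126) + 1163*(-769) = 1.
Scale by 123/1 = 123: (x₀, y₀) = (15498, -94587).
General solution: x = 15498 + 1163t, y = -94587 - 7098t for integer t.
x ≥ 0: smallest is 15498 mod 1163 = 379 (at t = -13), with y = -2313.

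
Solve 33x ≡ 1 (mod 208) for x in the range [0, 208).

gcd(208, 33) = 1.
By Bézout, 33·(-63) + 208·(10) = 1.
So 33·-63 ≡ 1 (mod 208), and -63 mod 208 = 145.

145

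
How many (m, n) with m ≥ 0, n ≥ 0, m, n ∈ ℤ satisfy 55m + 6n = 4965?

15

gcd(55, 6):
  55 = 9×6 + 1
  6 = 6×1
so gcd(55, 6) = 1.
Back-substitute for Bézout coefficients:
  1 = 55 - 9×6
  ... = 55×(1) + 6×(-9)
Scale by 4965: one solution is (4965, -44685). Reduce m mod 6: (3, 800).
General: m = 3 + 6t, n = 800 - 55t.
m ≥ 0 ⇒ t ≥ 0; n ≥ 0 ⇒ t ≤ 14. So t ∈ [0, 14]: 15 solutions.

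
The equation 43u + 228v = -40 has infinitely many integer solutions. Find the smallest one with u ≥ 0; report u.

68

gcd(228, 43) = 1.
1 divides -40, so solutions exist.
By Bézout, 43·(-53) + 228·(10) = 1.
Scale by -40/1 = -40: (u₀, v₀) = (2120, -400).
General solution: u = 2120 + 228t, v = -400 - 43t for integer t.
u ≥ 0: smallest is 2120 mod 228 = 68 (at t = -9), with v = -13.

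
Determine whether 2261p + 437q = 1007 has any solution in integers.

gcd(2261, 437) = 19  (2261 = 5·437 + 76, 437 = 5·76 + 57, 76 = 1·57 + 19, 57 = 3·19).
19 divides 1007, so integer solutions exist.

yes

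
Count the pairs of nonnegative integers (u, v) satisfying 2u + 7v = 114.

9

gcd(7, 2):
  7 = 3·2 + 1
  2 = 2·1
so gcd(7, 2) = 1.
Back-substitute for Bézout coefficients:
  1 = 7 - 3·2
  ... = 2·(-3) + 7·(1)
Scale by 114: one solution is (-342, 114). Reduce u mod 7: (1, 16).
General: u = 1 + 7t, v = 16 - 2t.
u ≥ 0 ⇒ t ≥ 0; v ≥ 0 ⇒ t ≤ 8. So t ∈ [0, 8]: 9 solutions.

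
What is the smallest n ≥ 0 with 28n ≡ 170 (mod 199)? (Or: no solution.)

134

gcd(199, 28):
  199 = 7×28 + 3
  28 = 9×3 + 1
  3 = 3×1
so gcd(199, 28) = 1.
1 divides 170, so solutions exist.
Back-substitute for Bézout coefficients:
  1 = 28 - 9×3
  ... = 28×(64) + 199×(-9)
So 28×(64) ≡ 1 (mod 199); multiply by 170: n ≡ 10880 (mod 199).
Smallest nonnegative: n = 10880 mod 199 = 134.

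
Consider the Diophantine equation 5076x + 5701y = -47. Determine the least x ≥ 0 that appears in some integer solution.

3220

gcd(5701, 5076) = 1.
1 divides -47, so solutions exist.
By Bézout, 5076·(-675) + 5701·(601) = 1.
Scale by -47/1 = -47: (x₀, y₀) = (31725, -28247).
General solution: x = 31725 + 5701t, y = -28247 - 5076t for integer t.
x ≥ 0: smallest is 31725 mod 5701 = 3220 (at t = -5), with y = -2867.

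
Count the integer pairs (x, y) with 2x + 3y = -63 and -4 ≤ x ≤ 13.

gcd(3, 2) = 1.
By Bézout, 2×(-1) + 3×(1) = 1.
Particular solution: (0, -21).
General solution: x = 0 + 3t, y = -21 - 2t for integer t.
-4 ≤ 0 + 3t ≤ 13 gives t ∈ [-1, 4], which is 6 values.

6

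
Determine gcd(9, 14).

gcd(14, 9):
  14 = 1*9 + 5
  9 = 1*5 + 4
  5 = 1*4 + 1
  4 = 4*1
so gcd(14, 9) = 1.

1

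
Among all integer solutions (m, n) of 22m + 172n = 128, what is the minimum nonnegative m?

84

gcd(172, 22):
  172 = 7*22 + 18
  22 = 1*18 + 4
  18 = 4*4 + 2
  4 = 2*2
so gcd(172, 22) = 2.
2 divides 128, so solutions exist.
Back-substitute for Bézout coefficients:
  2 = 18 - 4*4
  ... = 22*(-39) + 172*(5)
Scale by 128/2 = 64: (m₀, n₀) = (-2496, 320).
General solution: m = -2496 + 86t, n = 320 - 11t for integer t.
m ≥ 0: smallest is -2496 mod 86 = 84 (at t = 30), with n = -10.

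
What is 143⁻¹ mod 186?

gcd(186, 143) = 1  (186 = 1·143 + 43, 143 = 3·43 + 14, 43 = 3·14 + 1, 14 = 14·1).
Back-substituting, 143·(-13) + 186·(10) = 1.
So 143·-13 ≡ 1 (mod 186), and -13 mod 186 = 173.

173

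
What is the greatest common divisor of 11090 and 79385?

5

gcd(79385, 11090):
  79385 = 7*11090 + 1755
  11090 = 6*1755 + 560
  1755 = 3*560 + 75
  560 = 7*75 + 35
  75 = 2*35 + 5
  35 = 7*5
so gcd(79385, 11090) = 5.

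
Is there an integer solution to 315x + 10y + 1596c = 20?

yes

gcd(315, 10):
  315 = 31*10 + 5
  10 = 2*5
so gcd(315, 10) = 5.
gcd(5, 1596) = 1.
1 divides 20, so integer solutions exist.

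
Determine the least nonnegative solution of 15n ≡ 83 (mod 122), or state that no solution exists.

95

gcd(122, 15):
  122 = 8·15 + 2
  15 = 7·2 + 1
  2 = 2·1
so gcd(122, 15) = 1.
1 divides 83, so solutions exist.
Back-substitute for Bézout coefficients:
  1 = 15 - 7·2
  ... = 15·(57) + 122·(-7)
So 15·(57) ≡ 1 (mod 122); multiply by 83: n ≡ 4731 (mod 122).
Smallest nonnegative: n = 4731 mod 122 = 95.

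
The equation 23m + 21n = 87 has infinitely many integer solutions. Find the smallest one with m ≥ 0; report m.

gcd(23, 21) = 1.
1 divides 87, so solutions exist.
By Bézout, 23·(-10) + 21·(11) = 1.
Scale by 87/1 = 87: (m₀, n₀) = (-870, 957).
General solution: m = -870 + 21t, n = 957 - 23t for integer t.
m ≥ 0: smallest is -870 mod 21 = 12 (at t = 42), with n = -9.

12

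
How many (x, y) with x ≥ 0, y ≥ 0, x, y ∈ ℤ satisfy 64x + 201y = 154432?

13

gcd(201, 64):
  201 = 3*64 + 9
  64 = 7*9 + 1
  9 = 9*1
so gcd(201, 64) = 1.
Back-substitute for Bézout coefficients:
  1 = 64 - 7*9
  ... = 64*(22) + 201*(-7)
Scale by 154432: one solution is (3397504, -1081024). Reduce x mod 201: (1, 768).
General: x = 1 + 201t, y = 768 - 64t.
x ≥ 0 ⇒ t ≥ 0; y ≥ 0 ⇒ t ≤ 12. So t ∈ [0, 12]: 13 solutions.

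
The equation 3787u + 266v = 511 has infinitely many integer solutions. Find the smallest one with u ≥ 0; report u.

25

gcd(3787, 266):
  3787 = 14*266 + 63
  266 = 4*63 + 14
  63 = 4*14 + 7
  14 = 2*7
so gcd(3787, 266) = 7.
7 divides 511, so solutions exist.
Back-substitute for Bézout coefficients:
  7 = 63 - 4*14
  ... = 3787*(17) + 266*(-242)
Scale by 511/7 = 73: (u₀, v₀) = (1241, -17666).
General solution: u = 1241 + 38t, v = -17666 - 541t for integer t.
u ≥ 0: smallest is 1241 mod 38 = 25 (at t = -32), with v = -354.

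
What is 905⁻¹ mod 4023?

gcd(4023, 905):
  4023 = 4×905 + 403
  905 = 2×403 + 99
  403 = 4×99 + 7
  99 = 14×7 + 1
  7 = 7×1
so gcd(4023, 905) = 1.
Back-substitute for Bézout coefficients:
  1 = 99 - 14×7
  ... = 905×(569) + 4023×(-128)
So 905×569 ≡ 1 (mod 4023), and 569 mod 4023 = 569.

569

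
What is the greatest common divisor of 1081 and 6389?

1

gcd(6389, 1081):
  6389 = 5·1081 + 984
  1081 = 1·984 + 97
  984 = 10·97 + 14
  97 = 6·14 + 13
  14 = 1·13 + 1
  13 = 13·1
so gcd(6389, 1081) = 1.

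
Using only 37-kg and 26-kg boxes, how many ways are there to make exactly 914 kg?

Need nonnegative integers with 37j + 26k = 914.
gcd(37, 26) = 1, and 37·(-7) + 26·(10) = 1.
So (j₀, k₀) = (-6398, 9140); general j = -6398 + 26t, k = 9140 - 37t.
j ≥ 0 ⇒ t ≥ 247; k ≥ 0 ⇒ t ≤ 247. That's 1 value of t.

1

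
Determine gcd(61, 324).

gcd(324, 61):
  324 = 5×61 + 19
  61 = 3×19 + 4
  19 = 4×4 + 3
  4 = 1×3 + 1
  3 = 3×1
so gcd(324, 61) = 1.

1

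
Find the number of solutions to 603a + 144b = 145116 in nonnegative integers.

gcd(603, 144):
  603 = 4·144 + 27
  144 = 5·27 + 9
  27 = 3·9
so gcd(603, 144) = 9.
Back-substitute for Bézout coefficients:
  9 = 144 - 5·27
  ... = 603·(-5) + 144·(21)
Scale by 16124: one solution is (-80620, 338604). Reduce a mod 16: (4, 991).
General: a = 4 + 16t, b = 991 - 67t.
a ≥ 0 ⇒ t ≥ 0; b ≥ 0 ⇒ t ≤ 14. So t ∈ [0, 14]: 15 solutions.

15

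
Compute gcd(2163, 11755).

1

gcd(11755, 2163):
  11755 = 5·2163 + 940
  2163 = 2·940 + 283
  940 = 3·283 + 91
  283 = 3·91 + 10
  91 = 9·10 + 1
  10 = 10·1
so gcd(11755, 2163) = 1.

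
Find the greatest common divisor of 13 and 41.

gcd(41, 13) = 1  (41 = 3·13 + 2, 13 = 6·2 + 1, 2 = 2·1).

1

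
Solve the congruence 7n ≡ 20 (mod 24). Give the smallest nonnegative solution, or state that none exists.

gcd(24, 7) = 1.
1 divides 20, so solutions exist.
By Bézout, 7·(7) + 24·(-2) = 1.
So 7·(7) ≡ 1 (mod 24); multiply by 20: n ≡ 140 (mod 24).
Smallest nonnegative: n = 140 mod 24 = 20.

20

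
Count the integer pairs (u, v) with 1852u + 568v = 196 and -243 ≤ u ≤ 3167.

gcd(1852, 568):
  1852 = 3·568 + 148
  568 = 3·148 + 124
  148 = 1·124 + 24
  124 = 5·24 + 4
  24 = 6·4
so gcd(1852, 568) = 4.
Back-substitute for Bézout coefficients:
  4 = 124 - 5·24
  ... = 1852·(-23) + 568·(75)
Scale by 49: particular solution (-1127, 3675); reduce u mod 142: (9, -29).
General solution: u = 9 + 142t, v = -29 - 463t for integer t.
-243 ≤ 9 + 142t ≤ 3167 gives t ∈ [-1, 22], which is 24 values.

24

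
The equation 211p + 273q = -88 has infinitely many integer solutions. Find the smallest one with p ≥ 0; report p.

gcd(273, 211) = 1.
1 divides -88, so solutions exist.
By Bézout, 211*(22) + 273*(-17) = 1.
Scale by -88/1 = -88: (p₀, q₀) = (-1936, 1496).
General solution: p = -1936 + 273t, q = 1496 - 211t for integer t.
p ≥ 0: smallest is -1936 mod 273 = 248 (at t = 8), with q = -192.

248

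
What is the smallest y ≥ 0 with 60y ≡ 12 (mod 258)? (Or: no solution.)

26

gcd(258, 60) = 6  (258 = 4*60 + 18, 60 = 3*18 + 6, 18 = 3*6).
6 divides 12, so solutions exist.
Back-substituting, 60*(13) + 258*(-3) = 6.
So 60*(13) ≡ 6 (mod 258); multiply by 2: y ≡ 26 (mod 43).
Smallest nonnegative: y = 26 mod 43 = 26.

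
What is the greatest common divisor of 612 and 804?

gcd(804, 612):
  804 = 1*612 + 192
  612 = 3*192 + 36
  192 = 5*36 + 12
  36 = 3*12
so gcd(804, 612) = 12.

12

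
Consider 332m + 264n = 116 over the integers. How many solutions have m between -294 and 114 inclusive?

6

gcd(332, 264) = 4.
By Bézout, 332*(-31) + 264*(39) = 4.
Particular solution: (25, -31).
General solution: m = 25 + 66t, n = -31 - 83t for integer t.
-294 ≤ 25 + 66t ≤ 114 gives t ∈ [-4, 1], which is 6 values.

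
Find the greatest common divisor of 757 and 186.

1

gcd(757, 186) = 1  (757 = 4×186 + 13, 186 = 14×13 + 4, 13 = 3×4 + 1, 4 = 4×1).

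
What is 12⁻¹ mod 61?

gcd(61, 12):
  61 = 5*12 + 1
  12 = 12*1
so gcd(61, 12) = 1.
Back-substitute for Bézout coefficients:
  1 = 61 - 5*12
  ... = 12*(-5) + 61*(1)
So 12*-5 ≡ 1 (mod 61), and -5 mod 61 = 56.

56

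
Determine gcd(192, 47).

1

gcd(192, 47):
  192 = 4×47 + 4
  47 = 11×4 + 3
  4 = 1×3 + 1
  3 = 3×1
so gcd(192, 47) = 1.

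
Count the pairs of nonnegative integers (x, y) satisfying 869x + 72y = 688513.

gcd(869, 72) = 1.
By Bézout, 869·(29) + 72·(-350) = 1.
One solution: (53, 8923).
General: x = 53 + 72t, y = 8923 - 869t.
x ≥ 0 ⇒ t ≥ 0; y ≥ 0 ⇒ t ≤ 10. So t ∈ [0, 10]: 11 solutions.

11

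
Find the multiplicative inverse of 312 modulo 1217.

gcd(1217, 312):
  1217 = 3×312 + 281
  312 = 1×281 + 31
  281 = 9×31 + 2
  31 = 15×2 + 1
  2 = 2×1
so gcd(1217, 312) = 1.
Back-substitute for Bézout coefficients:
  1 = 31 - 15×2
  ... = 312×(589) + 1217×(-151)
So 312×589 ≡ 1 (mod 1217), and 589 mod 1217 = 589.

589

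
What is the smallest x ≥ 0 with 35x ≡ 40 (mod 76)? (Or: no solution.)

12

gcd(76, 35) = 1.
1 divides 40, so solutions exist.
By Bézout, 35×(-13) + 76×(6) = 1.
So 35×(-13) ≡ 1 (mod 76); multiply by 40: x ≡ -520 (mod 76).
Smallest nonnegative: x = -520 mod 76 = 12.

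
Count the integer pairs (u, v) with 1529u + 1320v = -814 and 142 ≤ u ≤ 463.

3

gcd(1529, 1320) = 11.
By Bézout, 1529*(19) + 1320*(-22) = 11.
Particular solution: (34, -40).
General solution: u = 34 + 120t, v = -40 - 139t for integer t.
142 ≤ 34 + 120t ≤ 463 gives t ∈ [1, 3], which is 3 values.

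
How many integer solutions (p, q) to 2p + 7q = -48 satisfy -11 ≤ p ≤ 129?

gcd(7, 2) = 1  (7 = 3×2 + 1, 2 = 2×1).
Back-substituting, 2×(-3) + 7×(1) = 1.
Scale by -48: particular solution (144, -48); reduce p mod 7: (4, -8).
General solution: p = 4 + 7t, q = -8 - 2t for integer t.
-11 ≤ 4 + 7t ≤ 129 gives t ∈ [-2, 17], which is 20 values.

20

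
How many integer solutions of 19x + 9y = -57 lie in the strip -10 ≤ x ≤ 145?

gcd(19, 9) = 1.
By Bézout, 19*(1) + 9*(-2) = 1.
Particular solution: (6, -19).
General solution: x = 6 + 9t, y = -19 - 19t for integer t.
-10 ≤ 6 + 9t ≤ 145 gives t ∈ [-1, 15], which is 17 values.

17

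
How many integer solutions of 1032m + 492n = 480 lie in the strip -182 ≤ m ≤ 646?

gcd(1032, 492) = 12  (1032 = 2×492 + 48, 492 = 10×48 + 12, 48 = 4×12).
Back-substituting, 1032×(-10) + 492×(21) = 12.
Scale by 40: particular solution (-400, 840); reduce m mod 41: (10, -20).
General solution: m = 10 + 41t, n = -20 - 86t for integer t.
-182 ≤ 10 + 41t ≤ 646 gives t ∈ [-4, 15], which is 20 values.

20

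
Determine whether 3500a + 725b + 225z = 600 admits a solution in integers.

gcd(3500, 725) = 25  (3500 = 4×725 + 600, 725 = 1×600 + 125, 600 = 4×125 + 100, 125 = 1×100 + 25, 100 = 4×25).
gcd(25, 225) = 25.
25 divides 600, so integer solutions exist.

yes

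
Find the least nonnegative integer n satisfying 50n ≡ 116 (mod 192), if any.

gcd(192, 50):
  192 = 3·50 + 42
  50 = 1·42 + 8
  42 = 5·8 + 2
  8 = 4·2
so gcd(192, 50) = 2.
2 divides 116, so solutions exist.
Back-substitute for Bézout coefficients:
  2 = 42 - 5·8
  ... = 50·(-23) + 192·(6)
So 50·(-23) ≡ 2 (mod 192); multiply by 58: n ≡ -1334 (mod 96).
Smallest nonnegative: n = -1334 mod 96 = 10.

10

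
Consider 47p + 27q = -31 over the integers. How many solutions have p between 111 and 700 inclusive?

22

gcd(47, 27) = 1  (47 = 1×27 + 20, 27 = 1×20 + 7, 20 = 2×7 + 6, 7 = 1×6 + 1, 6 = 6×1).
Back-substituting, 47×(-4) + 27×(7) = 1.
Scale by -31: particular solution (124, -217); reduce p mod 27: (16, -29).
General solution: p = 16 + 27t, q = -29 - 47t for integer t.
111 ≤ 16 + 27t ≤ 700 gives t ∈ [4, 25], which is 22 values.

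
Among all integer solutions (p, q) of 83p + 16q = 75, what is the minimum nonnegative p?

gcd(83, 16) = 1  (83 = 5×16 + 3, 16 = 5×3 + 1, 3 = 3×1).
1 divides 75, so solutions exist.
Back-substituting, 83×(-5) + 16×(26) = 1.
Scale by 75/1 = 75: (p₀, q₀) = (-375, 1950).
General solution: p = -375 + 16t, q = 1950 - 83t for integer t.
p ≥ 0: smallest is -375 mod 16 = 9 (at t = 24), with q = -42.

9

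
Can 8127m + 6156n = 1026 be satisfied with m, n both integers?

yes

gcd(8127, 6156) = 27  (8127 = 1×6156 + 1971, 6156 = 3×1971 + 243, 1971 = 8×243 + 27, 243 = 9×27).
27 divides 1026, so integer solutions exist.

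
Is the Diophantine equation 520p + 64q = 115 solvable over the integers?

gcd(520, 64):
  520 = 8×64 + 8
  64 = 8×8
so gcd(520, 64) = 8.
8 does not divide 115 (remainder 3), so no integer solutions.

no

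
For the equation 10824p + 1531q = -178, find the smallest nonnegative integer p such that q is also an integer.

957

gcd(10824, 1531):
  10824 = 7*1531 + 107
  1531 = 14*107 + 33
  107 = 3*33 + 8
  33 = 4*8 + 1
  8 = 8*1
so gcd(10824, 1531) = 1.
1 divides -178, so solutions exist.
Back-substitute for Bézout coefficients:
  1 = 33 - 4*8
  ... = 10824*(-186) + 1531*(1315)
Scale by -178/1 = -178: (p₀, q₀) = (33108, -234070).
General solution: p = 33108 + 1531t, q = -234070 - 10824t for integer t.
p ≥ 0: smallest is 33108 mod 1531 = 957 (at t = -21), with q = -6766.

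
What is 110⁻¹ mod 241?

gcd(241, 110):
  241 = 2*110 + 21
  110 = 5*21 + 5
  21 = 4*5 + 1
  5 = 5*1
so gcd(241, 110) = 1.
Back-substitute for Bézout coefficients:
  1 = 21 - 4*5
  ... = 110*(-46) + 241*(21)
So 110*-46 ≡ 1 (mod 241), and -46 mod 241 = 195.

195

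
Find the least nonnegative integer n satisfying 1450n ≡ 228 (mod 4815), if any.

gcd(4815, 1450) = 5  (4815 = 3·1450 + 465, 1450 = 3·465 + 55, 465 = 8·55 + 25, 55 = 2·25 + 5, 25 = 5·5).
5 does not divide 228, so the congruence has no solution.

no solution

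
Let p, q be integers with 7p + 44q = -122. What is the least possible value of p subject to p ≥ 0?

gcd(44, 7):
  44 = 6·7 + 2
  7 = 3·2 + 1
  2 = 2·1
so gcd(44, 7) = 1.
1 divides -122, so solutions exist.
Back-substitute for Bézout coefficients:
  1 = 7 - 3·2
  ... = 7·(19) + 44·(-3)
Scale by -122/1 = -122: (p₀, q₀) = (-2318, 366).
General solution: p = -2318 + 44t, q = 366 - 7t for integer t.
p ≥ 0: smallest is -2318 mod 44 = 14 (at t = 53), with q = -5.

14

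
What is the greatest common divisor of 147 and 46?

gcd(147, 46):
  147 = 3·46 + 9
  46 = 5·9 + 1
  9 = 9·1
so gcd(147, 46) = 1.

1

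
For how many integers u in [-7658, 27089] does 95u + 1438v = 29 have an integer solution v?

gcd(1438, 95):
  1438 = 15·95 + 13
  95 = 7·13 + 4
  13 = 3·4 + 1
  4 = 4·1
so gcd(1438, 95) = 1.
Back-substitute for Bézout coefficients:
  1 = 13 - 3·4
  ... = 95·(-333) + 1438·(22)
Scale by 29: particular solution (-9657, 638); reduce u mod 1438: (409, -27).
General solution: u = 409 + 1438t, v = -27 - 95t for integer t.
-7658 ≤ 409 + 1438t ≤ 27089 gives t ∈ [-5, 18], which is 24 values.

24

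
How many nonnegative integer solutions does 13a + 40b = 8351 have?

16

gcd(40, 13):
  40 = 3·13 + 1
  13 = 13·1
so gcd(40, 13) = 1.
Back-substitute for Bézout coefficients:
  1 = 40 - 3·13
  ... = 13·(-3) + 40·(1)
Scale by 8351: one solution is (-25053, 8351). Reduce a mod 40: (27, 200).
General: a = 27 + 40t, b = 200 - 13t.
a ≥ 0 ⇒ t ≥ 0; b ≥ 0 ⇒ t ≤ 15. So t ∈ [0, 15]: 16 solutions.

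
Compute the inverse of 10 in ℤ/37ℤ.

26

gcd(37, 10) = 1  (37 = 3×10 + 7, 10 = 1×7 + 3, 7 = 2×3 + 1, 3 = 3×1).
Back-substituting, 10×(-11) + 37×(3) = 1.
So 10×-11 ≡ 1 (mod 37), and -11 mod 37 = 26.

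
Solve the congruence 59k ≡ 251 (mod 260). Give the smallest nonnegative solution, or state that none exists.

gcd(260, 59) = 1  (260 = 4*59 + 24, 59 = 2*24 + 11, 24 = 2*11 + 2, 11 = 5*2 + 1, 2 = 2*1).
1 divides 251, so solutions exist.
Back-substituting, 59*(119) + 260*(-27) = 1.
So 59*(119) ≡ 1 (mod 260); multiply by 251: k ≡ 29869 (mod 260).
Smallest nonnegative: k = 29869 mod 260 = 229.

229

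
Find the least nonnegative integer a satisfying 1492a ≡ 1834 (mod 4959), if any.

3079

gcd(4959, 1492) = 1  (4959 = 3×1492 + 483, 1492 = 3×483 + 43, 483 = 11×43 + 10, 43 = 4×10 + 3, 10 = 3×3 + 1, 3 = 3×1).
1 divides 1834, so solutions exist.
Back-substituting, 1492×(-1499) + 4959×(451) = 1.
So 1492×(-1499) ≡ 1 (mod 4959); multiply by 1834: a ≡ -2749166 (mod 4959).
Smallest nonnegative: a = -2749166 mod 4959 = 3079.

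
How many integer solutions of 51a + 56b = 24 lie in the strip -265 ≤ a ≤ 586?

15

gcd(56, 51) = 1.
By Bézout, 51·(11) + 56·(-10) = 1.
Particular solution: (40, -36).
General solution: a = 40 + 56t, b = -36 - 51t for integer t.
-265 ≤ 40 + 56t ≤ 586 gives t ∈ [-5, 9], which is 15 values.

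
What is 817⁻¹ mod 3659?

3032

gcd(3659, 817) = 1.
By Bézout, 817*(-627) + 3659*(140) = 1.
So 817*-627 ≡ 1 (mod 3659), and -627 mod 3659 = 3032.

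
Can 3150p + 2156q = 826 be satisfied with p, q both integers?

yes

gcd(3150, 2156) = 14  (3150 = 1*2156 + 994, 2156 = 2*994 + 168, 994 = 5*168 + 154, 168 = 1*154 + 14, 154 = 11*14).
14 divides 826, so integer solutions exist.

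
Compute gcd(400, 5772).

4

gcd(5772, 400):
  5772 = 14·400 + 172
  400 = 2·172 + 56
  172 = 3·56 + 4
  56 = 14·4
so gcd(5772, 400) = 4.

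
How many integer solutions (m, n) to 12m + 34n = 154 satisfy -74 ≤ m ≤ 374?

26

gcd(34, 12):
  34 = 2×12 + 10
  12 = 1×10 + 2
  10 = 5×2
so gcd(34, 12) = 2.
Back-substitute for Bézout coefficients:
  2 = 12 - 1×10
  ... = 12×(3) + 34×(-1)
Scale by 77: particular solution (231, -77); reduce m mod 17: (10, 1).
General solution: m = 10 + 17t, n = 1 - 6t for integer t.
-74 ≤ 10 + 17t ≤ 374 gives t ∈ [-4, 21], which is 26 values.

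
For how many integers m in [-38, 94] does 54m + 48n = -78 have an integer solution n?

17

gcd(54, 48) = 6  (54 = 1*48 + 6, 48 = 8*6).
Back-substituting, 54*(1) + 48*(-1) = 6.
Scale by -13: particular solution (-13, 13); reduce m mod 8: (3, -5).
General solution: m = 3 + 8t, n = -5 - 9t for integer t.
-38 ≤ 3 + 8t ≤ 94 gives t ∈ [-5, 11], which is 17 values.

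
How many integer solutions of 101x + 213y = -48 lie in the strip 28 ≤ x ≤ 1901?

9

gcd(213, 101) = 1  (213 = 2*101 + 11, 101 = 9*11 + 2, 11 = 5*2 + 1, 2 = 2*1).
Back-substituting, 101*(-97) + 213*(46) = 1.
Scale by -48: particular solution (4656, -2208); reduce x mod 213: (183, -87).
General solution: x = 183 + 213t, y = -87 - 101t for integer t.
28 ≤ 183 + 213t ≤ 1901 gives t ∈ [0, 8], which is 9 values.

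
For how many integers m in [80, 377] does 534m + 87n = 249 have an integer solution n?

11

gcd(534, 87) = 3.
By Bézout, 534*(-7) + 87*(43) = 3.
Particular solution: (28, -169).
General solution: m = 28 + 29t, n = -169 - 178t for integer t.
80 ≤ 28 + 29t ≤ 377 gives t ∈ [2, 12], which is 11 values.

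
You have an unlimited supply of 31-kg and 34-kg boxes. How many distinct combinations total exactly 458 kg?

1

Need nonnegative integers with 31j + 34k = 458.
gcd(31, 34) = 1, and 31·(11) + 34·(-10) = 1.
So (j₀, k₀) = (5038, -4580); general j = 5038 + 34t, k = -4580 - 31t.
j ≥ 0 ⇒ t ≥ -148; k ≥ 0 ⇒ t ≤ -148. That's 1 value of t.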